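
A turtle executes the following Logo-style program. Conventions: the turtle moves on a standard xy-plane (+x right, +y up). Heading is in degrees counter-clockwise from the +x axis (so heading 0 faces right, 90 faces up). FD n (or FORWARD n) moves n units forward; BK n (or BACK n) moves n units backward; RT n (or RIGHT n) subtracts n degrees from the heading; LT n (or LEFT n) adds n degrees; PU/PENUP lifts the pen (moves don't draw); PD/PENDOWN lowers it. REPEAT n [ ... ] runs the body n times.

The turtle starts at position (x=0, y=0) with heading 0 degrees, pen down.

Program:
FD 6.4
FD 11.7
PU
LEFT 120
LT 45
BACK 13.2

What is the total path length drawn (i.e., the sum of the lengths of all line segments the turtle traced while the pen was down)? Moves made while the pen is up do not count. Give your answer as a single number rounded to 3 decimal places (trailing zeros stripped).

Executing turtle program step by step:
Start: pos=(0,0), heading=0, pen down
FD 6.4: (0,0) -> (6.4,0) [heading=0, draw]
FD 11.7: (6.4,0) -> (18.1,0) [heading=0, draw]
PU: pen up
LT 120: heading 0 -> 120
LT 45: heading 120 -> 165
BK 13.2: (18.1,0) -> (30.85,-3.416) [heading=165, move]
Final: pos=(30.85,-3.416), heading=165, 2 segment(s) drawn

Segment lengths:
  seg 1: (0,0) -> (6.4,0), length = 6.4
  seg 2: (6.4,0) -> (18.1,0), length = 11.7
Total = 18.1

Answer: 18.1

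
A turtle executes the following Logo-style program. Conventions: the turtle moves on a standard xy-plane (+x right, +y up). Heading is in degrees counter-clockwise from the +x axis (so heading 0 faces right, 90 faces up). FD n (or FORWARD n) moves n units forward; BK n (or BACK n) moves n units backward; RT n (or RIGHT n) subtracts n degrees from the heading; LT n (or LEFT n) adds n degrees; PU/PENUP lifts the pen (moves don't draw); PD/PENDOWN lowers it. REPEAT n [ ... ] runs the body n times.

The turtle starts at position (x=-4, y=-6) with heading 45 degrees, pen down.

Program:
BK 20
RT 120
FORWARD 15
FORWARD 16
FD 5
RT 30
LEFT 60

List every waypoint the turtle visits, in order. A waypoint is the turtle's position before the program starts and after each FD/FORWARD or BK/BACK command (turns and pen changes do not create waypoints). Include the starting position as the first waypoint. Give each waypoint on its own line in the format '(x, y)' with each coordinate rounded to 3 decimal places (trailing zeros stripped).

Executing turtle program step by step:
Start: pos=(-4,-6), heading=45, pen down
BK 20: (-4,-6) -> (-18.142,-20.142) [heading=45, draw]
RT 120: heading 45 -> 285
FD 15: (-18.142,-20.142) -> (-14.26,-34.631) [heading=285, draw]
FD 16: (-14.26,-34.631) -> (-10.119,-50.086) [heading=285, draw]
FD 5: (-10.119,-50.086) -> (-8.825,-54.915) [heading=285, draw]
RT 30: heading 285 -> 255
LT 60: heading 255 -> 315
Final: pos=(-8.825,-54.915), heading=315, 4 segment(s) drawn
Waypoints (5 total):
(-4, -6)
(-18.142, -20.142)
(-14.26, -34.631)
(-10.119, -50.086)
(-8.825, -54.915)

Answer: (-4, -6)
(-18.142, -20.142)
(-14.26, -34.631)
(-10.119, -50.086)
(-8.825, -54.915)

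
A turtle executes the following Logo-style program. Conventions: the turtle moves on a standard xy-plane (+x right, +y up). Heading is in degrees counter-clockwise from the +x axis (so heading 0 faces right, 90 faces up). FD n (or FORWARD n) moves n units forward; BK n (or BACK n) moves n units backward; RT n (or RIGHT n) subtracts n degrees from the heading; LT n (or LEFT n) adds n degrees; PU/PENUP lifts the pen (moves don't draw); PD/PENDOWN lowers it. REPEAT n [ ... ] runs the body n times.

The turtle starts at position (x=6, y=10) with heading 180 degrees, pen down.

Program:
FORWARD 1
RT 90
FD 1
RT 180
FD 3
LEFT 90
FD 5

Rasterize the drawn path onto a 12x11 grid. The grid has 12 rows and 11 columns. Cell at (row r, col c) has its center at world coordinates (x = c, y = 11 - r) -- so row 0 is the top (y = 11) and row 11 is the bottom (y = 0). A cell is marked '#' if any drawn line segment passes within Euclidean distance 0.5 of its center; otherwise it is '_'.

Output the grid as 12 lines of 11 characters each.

Segment 0: (6,10) -> (5,10)
Segment 1: (5,10) -> (5,11)
Segment 2: (5,11) -> (5,8)
Segment 3: (5,8) -> (10,8)

Answer: _____#_____
_____##____
_____#_____
_____######
___________
___________
___________
___________
___________
___________
___________
___________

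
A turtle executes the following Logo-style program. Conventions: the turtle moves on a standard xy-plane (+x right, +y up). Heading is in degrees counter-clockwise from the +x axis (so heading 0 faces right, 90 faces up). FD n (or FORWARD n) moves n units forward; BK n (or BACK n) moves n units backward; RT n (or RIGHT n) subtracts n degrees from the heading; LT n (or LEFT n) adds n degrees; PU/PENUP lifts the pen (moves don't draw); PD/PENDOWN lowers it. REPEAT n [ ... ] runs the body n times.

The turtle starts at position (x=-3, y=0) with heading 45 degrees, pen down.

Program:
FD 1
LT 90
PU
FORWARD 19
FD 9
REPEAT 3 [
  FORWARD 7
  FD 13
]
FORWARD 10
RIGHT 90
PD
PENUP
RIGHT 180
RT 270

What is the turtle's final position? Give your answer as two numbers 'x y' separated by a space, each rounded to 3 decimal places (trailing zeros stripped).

Executing turtle program step by step:
Start: pos=(-3,0), heading=45, pen down
FD 1: (-3,0) -> (-2.293,0.707) [heading=45, draw]
LT 90: heading 45 -> 135
PU: pen up
FD 19: (-2.293,0.707) -> (-15.728,14.142) [heading=135, move]
FD 9: (-15.728,14.142) -> (-22.092,20.506) [heading=135, move]
REPEAT 3 [
  -- iteration 1/3 --
  FD 7: (-22.092,20.506) -> (-27.042,25.456) [heading=135, move]
  FD 13: (-27.042,25.456) -> (-36.234,34.648) [heading=135, move]
  -- iteration 2/3 --
  FD 7: (-36.234,34.648) -> (-41.184,39.598) [heading=135, move]
  FD 13: (-41.184,39.598) -> (-50.376,48.79) [heading=135, move]
  -- iteration 3/3 --
  FD 7: (-50.376,48.79) -> (-55.326,53.74) [heading=135, move]
  FD 13: (-55.326,53.74) -> (-64.518,62.933) [heading=135, move]
]
FD 10: (-64.518,62.933) -> (-71.589,70.004) [heading=135, move]
RT 90: heading 135 -> 45
PD: pen down
PU: pen up
RT 180: heading 45 -> 225
RT 270: heading 225 -> 315
Final: pos=(-71.589,70.004), heading=315, 1 segment(s) drawn

Answer: -71.589 70.004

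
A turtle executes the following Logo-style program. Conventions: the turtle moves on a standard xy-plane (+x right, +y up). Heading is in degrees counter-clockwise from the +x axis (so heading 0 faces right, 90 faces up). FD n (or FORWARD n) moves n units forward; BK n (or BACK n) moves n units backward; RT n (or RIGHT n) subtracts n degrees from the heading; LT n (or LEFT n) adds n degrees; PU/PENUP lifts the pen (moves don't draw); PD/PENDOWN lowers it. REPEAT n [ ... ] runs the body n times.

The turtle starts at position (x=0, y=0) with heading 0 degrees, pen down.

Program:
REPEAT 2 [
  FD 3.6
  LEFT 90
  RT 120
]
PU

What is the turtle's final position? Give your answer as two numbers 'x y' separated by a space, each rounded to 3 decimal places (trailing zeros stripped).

Executing turtle program step by step:
Start: pos=(0,0), heading=0, pen down
REPEAT 2 [
  -- iteration 1/2 --
  FD 3.6: (0,0) -> (3.6,0) [heading=0, draw]
  LT 90: heading 0 -> 90
  RT 120: heading 90 -> 330
  -- iteration 2/2 --
  FD 3.6: (3.6,0) -> (6.718,-1.8) [heading=330, draw]
  LT 90: heading 330 -> 60
  RT 120: heading 60 -> 300
]
PU: pen up
Final: pos=(6.718,-1.8), heading=300, 2 segment(s) drawn

Answer: 6.718 -1.8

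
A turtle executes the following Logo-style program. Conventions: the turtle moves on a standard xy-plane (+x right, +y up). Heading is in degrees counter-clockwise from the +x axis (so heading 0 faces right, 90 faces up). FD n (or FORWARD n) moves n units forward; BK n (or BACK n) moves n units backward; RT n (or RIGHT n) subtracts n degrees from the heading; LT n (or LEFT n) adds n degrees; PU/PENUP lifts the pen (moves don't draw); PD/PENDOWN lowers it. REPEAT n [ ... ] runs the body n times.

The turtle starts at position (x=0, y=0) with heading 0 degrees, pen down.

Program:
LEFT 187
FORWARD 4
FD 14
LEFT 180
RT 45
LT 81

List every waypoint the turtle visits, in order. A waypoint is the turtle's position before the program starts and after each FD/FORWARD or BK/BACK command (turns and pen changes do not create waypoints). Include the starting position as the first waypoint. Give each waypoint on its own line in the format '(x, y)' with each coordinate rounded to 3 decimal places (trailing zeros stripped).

Answer: (0, 0)
(-3.97, -0.487)
(-17.866, -2.194)

Derivation:
Executing turtle program step by step:
Start: pos=(0,0), heading=0, pen down
LT 187: heading 0 -> 187
FD 4: (0,0) -> (-3.97,-0.487) [heading=187, draw]
FD 14: (-3.97,-0.487) -> (-17.866,-2.194) [heading=187, draw]
LT 180: heading 187 -> 7
RT 45: heading 7 -> 322
LT 81: heading 322 -> 43
Final: pos=(-17.866,-2.194), heading=43, 2 segment(s) drawn
Waypoints (3 total):
(0, 0)
(-3.97, -0.487)
(-17.866, -2.194)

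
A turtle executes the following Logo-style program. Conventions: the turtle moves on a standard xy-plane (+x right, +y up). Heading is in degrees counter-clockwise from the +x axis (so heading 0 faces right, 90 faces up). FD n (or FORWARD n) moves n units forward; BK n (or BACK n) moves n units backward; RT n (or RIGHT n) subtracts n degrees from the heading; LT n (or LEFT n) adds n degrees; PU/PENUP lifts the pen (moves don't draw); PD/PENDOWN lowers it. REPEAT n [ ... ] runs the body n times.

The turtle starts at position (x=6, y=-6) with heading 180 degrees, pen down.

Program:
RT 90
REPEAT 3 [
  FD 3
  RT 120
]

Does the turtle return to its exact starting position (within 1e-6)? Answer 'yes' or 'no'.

Answer: yes

Derivation:
Executing turtle program step by step:
Start: pos=(6,-6), heading=180, pen down
RT 90: heading 180 -> 90
REPEAT 3 [
  -- iteration 1/3 --
  FD 3: (6,-6) -> (6,-3) [heading=90, draw]
  RT 120: heading 90 -> 330
  -- iteration 2/3 --
  FD 3: (6,-3) -> (8.598,-4.5) [heading=330, draw]
  RT 120: heading 330 -> 210
  -- iteration 3/3 --
  FD 3: (8.598,-4.5) -> (6,-6) [heading=210, draw]
  RT 120: heading 210 -> 90
]
Final: pos=(6,-6), heading=90, 3 segment(s) drawn

Start position: (6, -6)
Final position: (6, -6)
Distance = 0; < 1e-6 -> CLOSED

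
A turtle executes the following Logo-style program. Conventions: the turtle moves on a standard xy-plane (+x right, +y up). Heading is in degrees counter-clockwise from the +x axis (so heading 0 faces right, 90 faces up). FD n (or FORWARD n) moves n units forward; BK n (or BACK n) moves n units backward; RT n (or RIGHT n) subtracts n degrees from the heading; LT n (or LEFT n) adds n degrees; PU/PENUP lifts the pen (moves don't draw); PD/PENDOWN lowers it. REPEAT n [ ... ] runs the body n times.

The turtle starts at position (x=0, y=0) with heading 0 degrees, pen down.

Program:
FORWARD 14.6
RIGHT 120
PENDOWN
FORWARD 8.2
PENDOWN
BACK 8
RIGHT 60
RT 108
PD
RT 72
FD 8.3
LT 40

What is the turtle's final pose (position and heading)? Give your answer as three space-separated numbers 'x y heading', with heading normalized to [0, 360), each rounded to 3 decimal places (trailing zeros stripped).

Executing turtle program step by step:
Start: pos=(0,0), heading=0, pen down
FD 14.6: (0,0) -> (14.6,0) [heading=0, draw]
RT 120: heading 0 -> 240
PD: pen down
FD 8.2: (14.6,0) -> (10.5,-7.101) [heading=240, draw]
PD: pen down
BK 8: (10.5,-7.101) -> (14.5,-0.173) [heading=240, draw]
RT 60: heading 240 -> 180
RT 108: heading 180 -> 72
PD: pen down
RT 72: heading 72 -> 0
FD 8.3: (14.5,-0.173) -> (22.8,-0.173) [heading=0, draw]
LT 40: heading 0 -> 40
Final: pos=(22.8,-0.173), heading=40, 4 segment(s) drawn

Answer: 22.8 -0.173 40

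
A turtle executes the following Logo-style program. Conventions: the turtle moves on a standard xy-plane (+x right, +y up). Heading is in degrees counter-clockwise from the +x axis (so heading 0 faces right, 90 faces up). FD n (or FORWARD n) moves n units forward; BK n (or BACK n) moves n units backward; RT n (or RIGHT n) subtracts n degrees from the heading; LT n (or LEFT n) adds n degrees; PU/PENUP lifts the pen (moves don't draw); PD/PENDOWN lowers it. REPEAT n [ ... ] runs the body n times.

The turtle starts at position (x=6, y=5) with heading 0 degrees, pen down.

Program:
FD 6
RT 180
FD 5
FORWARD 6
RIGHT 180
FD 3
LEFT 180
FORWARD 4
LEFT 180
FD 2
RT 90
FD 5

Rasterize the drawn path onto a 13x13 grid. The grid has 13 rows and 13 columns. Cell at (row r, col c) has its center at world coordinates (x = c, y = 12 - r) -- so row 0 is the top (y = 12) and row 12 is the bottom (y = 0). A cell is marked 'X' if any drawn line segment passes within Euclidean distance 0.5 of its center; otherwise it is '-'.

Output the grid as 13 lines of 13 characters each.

Segment 0: (6,5) -> (12,5)
Segment 1: (12,5) -> (7,5)
Segment 2: (7,5) -> (1,5)
Segment 3: (1,5) -> (4,5)
Segment 4: (4,5) -> (0,5)
Segment 5: (0,5) -> (2,5)
Segment 6: (2,5) -> (2,-0)

Answer: -------------
-------------
-------------
-------------
-------------
-------------
-------------
XXXXXXXXXXXXX
--X----------
--X----------
--X----------
--X----------
--X----------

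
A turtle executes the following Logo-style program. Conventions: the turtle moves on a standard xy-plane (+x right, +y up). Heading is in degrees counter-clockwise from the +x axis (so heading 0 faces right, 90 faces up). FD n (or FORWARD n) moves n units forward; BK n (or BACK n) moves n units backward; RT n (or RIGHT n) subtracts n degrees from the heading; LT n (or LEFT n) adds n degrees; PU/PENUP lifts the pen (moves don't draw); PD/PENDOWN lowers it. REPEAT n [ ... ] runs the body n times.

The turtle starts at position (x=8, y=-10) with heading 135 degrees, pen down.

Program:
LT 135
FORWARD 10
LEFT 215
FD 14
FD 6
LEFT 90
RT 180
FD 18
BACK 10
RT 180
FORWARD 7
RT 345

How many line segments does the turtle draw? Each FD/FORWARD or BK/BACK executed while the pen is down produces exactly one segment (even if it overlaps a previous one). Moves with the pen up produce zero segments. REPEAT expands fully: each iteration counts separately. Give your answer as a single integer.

Executing turtle program step by step:
Start: pos=(8,-10), heading=135, pen down
LT 135: heading 135 -> 270
FD 10: (8,-10) -> (8,-20) [heading=270, draw]
LT 215: heading 270 -> 125
FD 14: (8,-20) -> (-0.03,-8.532) [heading=125, draw]
FD 6: (-0.03,-8.532) -> (-3.472,-3.617) [heading=125, draw]
LT 90: heading 125 -> 215
RT 180: heading 215 -> 35
FD 18: (-3.472,-3.617) -> (11.273,6.707) [heading=35, draw]
BK 10: (11.273,6.707) -> (3.082,0.972) [heading=35, draw]
RT 180: heading 35 -> 215
FD 7: (3.082,0.972) -> (-2.652,-3.043) [heading=215, draw]
RT 345: heading 215 -> 230
Final: pos=(-2.652,-3.043), heading=230, 6 segment(s) drawn
Segments drawn: 6

Answer: 6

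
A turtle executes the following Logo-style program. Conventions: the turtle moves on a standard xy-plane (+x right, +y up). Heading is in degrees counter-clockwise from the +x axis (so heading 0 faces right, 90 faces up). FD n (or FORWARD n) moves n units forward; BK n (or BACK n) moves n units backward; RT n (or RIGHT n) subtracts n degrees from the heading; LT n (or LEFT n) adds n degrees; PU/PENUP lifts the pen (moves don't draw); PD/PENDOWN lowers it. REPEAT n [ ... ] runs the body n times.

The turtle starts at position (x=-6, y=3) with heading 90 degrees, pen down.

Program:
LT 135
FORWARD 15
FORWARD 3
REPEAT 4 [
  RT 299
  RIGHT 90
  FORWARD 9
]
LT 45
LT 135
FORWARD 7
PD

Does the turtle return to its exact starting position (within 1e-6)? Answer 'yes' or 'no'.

Answer: no

Derivation:
Executing turtle program step by step:
Start: pos=(-6,3), heading=90, pen down
LT 135: heading 90 -> 225
FD 15: (-6,3) -> (-16.607,-7.607) [heading=225, draw]
FD 3: (-16.607,-7.607) -> (-18.728,-9.728) [heading=225, draw]
REPEAT 4 [
  -- iteration 1/4 --
  RT 299: heading 225 -> 286
  RT 90: heading 286 -> 196
  FD 9: (-18.728,-9.728) -> (-27.379,-12.209) [heading=196, draw]
  -- iteration 2/4 --
  RT 299: heading 196 -> 257
  RT 90: heading 257 -> 167
  FD 9: (-27.379,-12.209) -> (-36.149,-10.184) [heading=167, draw]
  -- iteration 3/4 --
  RT 299: heading 167 -> 228
  RT 90: heading 228 -> 138
  FD 9: (-36.149,-10.184) -> (-42.837,-4.162) [heading=138, draw]
  -- iteration 4/4 --
  RT 299: heading 138 -> 199
  RT 90: heading 199 -> 109
  FD 9: (-42.837,-4.162) -> (-45.767,4.348) [heading=109, draw]
]
LT 45: heading 109 -> 154
LT 135: heading 154 -> 289
FD 7: (-45.767,4.348) -> (-43.488,-2.271) [heading=289, draw]
PD: pen down
Final: pos=(-43.488,-2.271), heading=289, 7 segment(s) drawn

Start position: (-6, 3)
Final position: (-43.488, -2.271)
Distance = 37.857; >= 1e-6 -> NOT closed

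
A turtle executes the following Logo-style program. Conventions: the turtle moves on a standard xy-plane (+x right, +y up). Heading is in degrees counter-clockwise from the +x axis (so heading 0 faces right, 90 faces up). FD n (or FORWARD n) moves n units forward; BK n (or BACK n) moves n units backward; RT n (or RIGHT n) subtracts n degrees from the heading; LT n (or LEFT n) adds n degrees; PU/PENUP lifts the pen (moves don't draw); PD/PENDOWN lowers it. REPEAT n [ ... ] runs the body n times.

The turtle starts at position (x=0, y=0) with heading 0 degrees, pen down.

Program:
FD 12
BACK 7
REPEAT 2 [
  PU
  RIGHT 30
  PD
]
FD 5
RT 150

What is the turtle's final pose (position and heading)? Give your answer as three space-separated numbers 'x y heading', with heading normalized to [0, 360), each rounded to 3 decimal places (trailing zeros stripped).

Executing turtle program step by step:
Start: pos=(0,0), heading=0, pen down
FD 12: (0,0) -> (12,0) [heading=0, draw]
BK 7: (12,0) -> (5,0) [heading=0, draw]
REPEAT 2 [
  -- iteration 1/2 --
  PU: pen up
  RT 30: heading 0 -> 330
  PD: pen down
  -- iteration 2/2 --
  PU: pen up
  RT 30: heading 330 -> 300
  PD: pen down
]
FD 5: (5,0) -> (7.5,-4.33) [heading=300, draw]
RT 150: heading 300 -> 150
Final: pos=(7.5,-4.33), heading=150, 3 segment(s) drawn

Answer: 7.5 -4.33 150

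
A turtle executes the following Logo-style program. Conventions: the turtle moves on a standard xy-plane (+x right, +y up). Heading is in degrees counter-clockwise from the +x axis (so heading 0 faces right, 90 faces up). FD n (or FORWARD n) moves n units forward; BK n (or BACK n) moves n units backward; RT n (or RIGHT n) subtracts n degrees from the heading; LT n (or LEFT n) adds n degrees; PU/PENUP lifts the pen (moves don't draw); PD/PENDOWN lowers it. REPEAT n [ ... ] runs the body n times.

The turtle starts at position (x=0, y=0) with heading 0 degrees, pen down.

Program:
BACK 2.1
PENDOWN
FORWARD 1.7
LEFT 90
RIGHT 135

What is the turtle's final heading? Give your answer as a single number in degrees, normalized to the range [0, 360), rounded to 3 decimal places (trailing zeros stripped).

Executing turtle program step by step:
Start: pos=(0,0), heading=0, pen down
BK 2.1: (0,0) -> (-2.1,0) [heading=0, draw]
PD: pen down
FD 1.7: (-2.1,0) -> (-0.4,0) [heading=0, draw]
LT 90: heading 0 -> 90
RT 135: heading 90 -> 315
Final: pos=(-0.4,0), heading=315, 2 segment(s) drawn

Answer: 315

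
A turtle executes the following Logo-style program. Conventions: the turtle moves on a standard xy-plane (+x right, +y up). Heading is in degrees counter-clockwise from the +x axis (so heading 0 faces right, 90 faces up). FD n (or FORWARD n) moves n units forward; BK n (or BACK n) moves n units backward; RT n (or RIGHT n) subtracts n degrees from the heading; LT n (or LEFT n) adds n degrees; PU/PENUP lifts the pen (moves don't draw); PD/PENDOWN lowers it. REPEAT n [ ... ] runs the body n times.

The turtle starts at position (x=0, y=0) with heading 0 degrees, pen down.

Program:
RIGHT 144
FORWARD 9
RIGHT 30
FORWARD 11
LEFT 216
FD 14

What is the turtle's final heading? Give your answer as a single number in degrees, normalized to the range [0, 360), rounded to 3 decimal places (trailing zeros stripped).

Executing turtle program step by step:
Start: pos=(0,0), heading=0, pen down
RT 144: heading 0 -> 216
FD 9: (0,0) -> (-7.281,-5.29) [heading=216, draw]
RT 30: heading 216 -> 186
FD 11: (-7.281,-5.29) -> (-18.221,-6.44) [heading=186, draw]
LT 216: heading 186 -> 42
FD 14: (-18.221,-6.44) -> (-7.817,2.928) [heading=42, draw]
Final: pos=(-7.817,2.928), heading=42, 3 segment(s) drawn

Answer: 42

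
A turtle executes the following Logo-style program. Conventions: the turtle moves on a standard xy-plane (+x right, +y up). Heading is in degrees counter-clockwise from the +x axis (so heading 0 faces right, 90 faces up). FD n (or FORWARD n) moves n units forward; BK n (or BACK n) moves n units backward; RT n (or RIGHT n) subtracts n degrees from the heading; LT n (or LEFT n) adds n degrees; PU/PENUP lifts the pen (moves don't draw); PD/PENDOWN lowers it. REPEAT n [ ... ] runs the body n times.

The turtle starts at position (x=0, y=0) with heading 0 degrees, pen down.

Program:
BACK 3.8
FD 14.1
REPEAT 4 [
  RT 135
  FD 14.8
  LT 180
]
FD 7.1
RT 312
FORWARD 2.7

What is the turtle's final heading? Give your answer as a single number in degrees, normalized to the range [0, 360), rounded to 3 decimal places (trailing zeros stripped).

Answer: 228

Derivation:
Executing turtle program step by step:
Start: pos=(0,0), heading=0, pen down
BK 3.8: (0,0) -> (-3.8,0) [heading=0, draw]
FD 14.1: (-3.8,0) -> (10.3,0) [heading=0, draw]
REPEAT 4 [
  -- iteration 1/4 --
  RT 135: heading 0 -> 225
  FD 14.8: (10.3,0) -> (-0.165,-10.465) [heading=225, draw]
  LT 180: heading 225 -> 45
  -- iteration 2/4 --
  RT 135: heading 45 -> 270
  FD 14.8: (-0.165,-10.465) -> (-0.165,-25.265) [heading=270, draw]
  LT 180: heading 270 -> 90
  -- iteration 3/4 --
  RT 135: heading 90 -> 315
  FD 14.8: (-0.165,-25.265) -> (10.3,-35.73) [heading=315, draw]
  LT 180: heading 315 -> 135
  -- iteration 4/4 --
  RT 135: heading 135 -> 0
  FD 14.8: (10.3,-35.73) -> (25.1,-35.73) [heading=0, draw]
  LT 180: heading 0 -> 180
]
FD 7.1: (25.1,-35.73) -> (18,-35.73) [heading=180, draw]
RT 312: heading 180 -> 228
FD 2.7: (18,-35.73) -> (16.193,-37.737) [heading=228, draw]
Final: pos=(16.193,-37.737), heading=228, 8 segment(s) drawn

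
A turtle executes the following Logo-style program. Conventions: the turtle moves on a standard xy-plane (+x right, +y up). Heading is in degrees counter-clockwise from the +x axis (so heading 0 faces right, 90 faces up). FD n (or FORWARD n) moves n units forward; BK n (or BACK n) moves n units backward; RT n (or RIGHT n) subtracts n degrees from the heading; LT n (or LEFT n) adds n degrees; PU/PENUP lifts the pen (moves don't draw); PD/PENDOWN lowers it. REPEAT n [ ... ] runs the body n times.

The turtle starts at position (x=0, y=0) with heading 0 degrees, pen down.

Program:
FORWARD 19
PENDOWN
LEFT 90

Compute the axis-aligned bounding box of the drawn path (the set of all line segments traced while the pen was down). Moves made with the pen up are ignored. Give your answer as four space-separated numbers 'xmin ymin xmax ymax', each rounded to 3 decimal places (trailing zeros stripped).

Executing turtle program step by step:
Start: pos=(0,0), heading=0, pen down
FD 19: (0,0) -> (19,0) [heading=0, draw]
PD: pen down
LT 90: heading 0 -> 90
Final: pos=(19,0), heading=90, 1 segment(s) drawn

Segment endpoints: x in {0, 19}, y in {0}
xmin=0, ymin=0, xmax=19, ymax=0

Answer: 0 0 19 0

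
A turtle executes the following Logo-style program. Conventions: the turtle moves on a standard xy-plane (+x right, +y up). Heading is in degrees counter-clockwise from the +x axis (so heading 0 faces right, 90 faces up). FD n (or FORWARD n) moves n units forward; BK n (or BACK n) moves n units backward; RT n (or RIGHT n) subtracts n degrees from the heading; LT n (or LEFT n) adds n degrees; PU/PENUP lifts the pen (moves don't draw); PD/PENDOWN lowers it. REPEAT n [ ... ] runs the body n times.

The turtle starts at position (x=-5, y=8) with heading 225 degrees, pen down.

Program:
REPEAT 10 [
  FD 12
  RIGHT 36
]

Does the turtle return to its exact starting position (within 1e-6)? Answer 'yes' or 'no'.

Executing turtle program step by step:
Start: pos=(-5,8), heading=225, pen down
REPEAT 10 [
  -- iteration 1/10 --
  FD 12: (-5,8) -> (-13.485,-0.485) [heading=225, draw]
  RT 36: heading 225 -> 189
  -- iteration 2/10 --
  FD 12: (-13.485,-0.485) -> (-25.338,-2.362) [heading=189, draw]
  RT 36: heading 189 -> 153
  -- iteration 3/10 --
  FD 12: (-25.338,-2.362) -> (-36.03,3.085) [heading=153, draw]
  RT 36: heading 153 -> 117
  -- iteration 4/10 --
  FD 12: (-36.03,3.085) -> (-41.478,13.777) [heading=117, draw]
  RT 36: heading 117 -> 81
  -- iteration 5/10 --
  FD 12: (-41.478,13.777) -> (-39.6,25.63) [heading=81, draw]
  RT 36: heading 81 -> 45
  -- iteration 6/10 --
  FD 12: (-39.6,25.63) -> (-31.115,34.115) [heading=45, draw]
  RT 36: heading 45 -> 9
  -- iteration 7/10 --
  FD 12: (-31.115,34.115) -> (-19.263,35.992) [heading=9, draw]
  RT 36: heading 9 -> 333
  -- iteration 8/10 --
  FD 12: (-19.263,35.992) -> (-8.571,30.544) [heading=333, draw]
  RT 36: heading 333 -> 297
  -- iteration 9/10 --
  FD 12: (-8.571,30.544) -> (-3.123,19.852) [heading=297, draw]
  RT 36: heading 297 -> 261
  -- iteration 10/10 --
  FD 12: (-3.123,19.852) -> (-5,8) [heading=261, draw]
  RT 36: heading 261 -> 225
]
Final: pos=(-5,8), heading=225, 10 segment(s) drawn

Start position: (-5, 8)
Final position: (-5, 8)
Distance = 0; < 1e-6 -> CLOSED

Answer: yes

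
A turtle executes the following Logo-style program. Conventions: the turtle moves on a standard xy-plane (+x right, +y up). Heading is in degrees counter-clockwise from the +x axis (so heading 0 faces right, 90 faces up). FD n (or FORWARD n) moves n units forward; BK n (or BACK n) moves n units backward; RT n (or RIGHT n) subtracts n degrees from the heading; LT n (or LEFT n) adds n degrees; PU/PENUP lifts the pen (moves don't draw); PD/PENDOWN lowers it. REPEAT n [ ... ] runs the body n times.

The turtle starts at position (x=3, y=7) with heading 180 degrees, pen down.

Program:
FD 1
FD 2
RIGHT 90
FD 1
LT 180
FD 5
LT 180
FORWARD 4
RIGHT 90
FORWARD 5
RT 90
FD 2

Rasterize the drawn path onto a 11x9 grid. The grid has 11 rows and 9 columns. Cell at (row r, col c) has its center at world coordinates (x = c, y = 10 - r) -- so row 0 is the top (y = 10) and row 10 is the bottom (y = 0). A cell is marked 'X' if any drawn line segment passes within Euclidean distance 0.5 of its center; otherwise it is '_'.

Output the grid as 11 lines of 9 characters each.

Answer: _________
_________
X________
XXXXXX___
X____X___
X____X___
X________
X________
_________
_________
_________

Derivation:
Segment 0: (3,7) -> (2,7)
Segment 1: (2,7) -> (0,7)
Segment 2: (0,7) -> (0,8)
Segment 3: (0,8) -> (-0,3)
Segment 4: (-0,3) -> (0,7)
Segment 5: (0,7) -> (5,7)
Segment 6: (5,7) -> (5,5)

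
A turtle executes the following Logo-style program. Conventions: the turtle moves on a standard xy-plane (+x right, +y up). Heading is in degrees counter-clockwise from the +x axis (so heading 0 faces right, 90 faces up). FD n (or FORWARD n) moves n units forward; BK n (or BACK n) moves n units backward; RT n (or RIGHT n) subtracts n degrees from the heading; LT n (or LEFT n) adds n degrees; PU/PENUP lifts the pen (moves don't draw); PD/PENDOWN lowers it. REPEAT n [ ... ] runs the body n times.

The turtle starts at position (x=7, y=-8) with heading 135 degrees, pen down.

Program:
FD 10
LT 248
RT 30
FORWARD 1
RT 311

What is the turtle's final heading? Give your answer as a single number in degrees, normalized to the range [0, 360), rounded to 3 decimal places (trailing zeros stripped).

Executing turtle program step by step:
Start: pos=(7,-8), heading=135, pen down
FD 10: (7,-8) -> (-0.071,-0.929) [heading=135, draw]
LT 248: heading 135 -> 23
RT 30: heading 23 -> 353
FD 1: (-0.071,-0.929) -> (0.921,-1.051) [heading=353, draw]
RT 311: heading 353 -> 42
Final: pos=(0.921,-1.051), heading=42, 2 segment(s) drawn

Answer: 42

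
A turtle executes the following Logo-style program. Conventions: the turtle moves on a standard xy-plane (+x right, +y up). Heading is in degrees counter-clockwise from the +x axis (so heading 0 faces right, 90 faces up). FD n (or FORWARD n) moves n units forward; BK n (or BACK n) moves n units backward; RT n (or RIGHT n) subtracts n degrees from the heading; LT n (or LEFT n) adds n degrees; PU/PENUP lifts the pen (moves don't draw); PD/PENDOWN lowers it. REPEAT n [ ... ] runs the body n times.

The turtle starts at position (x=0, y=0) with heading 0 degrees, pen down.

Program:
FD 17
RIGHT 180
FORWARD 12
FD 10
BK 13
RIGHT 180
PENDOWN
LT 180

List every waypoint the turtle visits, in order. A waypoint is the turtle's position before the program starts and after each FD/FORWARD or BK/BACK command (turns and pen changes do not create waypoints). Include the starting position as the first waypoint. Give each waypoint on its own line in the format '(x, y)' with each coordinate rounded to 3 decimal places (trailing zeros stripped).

Answer: (0, 0)
(17, 0)
(5, 0)
(-5, 0)
(8, 0)

Derivation:
Executing turtle program step by step:
Start: pos=(0,0), heading=0, pen down
FD 17: (0,0) -> (17,0) [heading=0, draw]
RT 180: heading 0 -> 180
FD 12: (17,0) -> (5,0) [heading=180, draw]
FD 10: (5,0) -> (-5,0) [heading=180, draw]
BK 13: (-5,0) -> (8,0) [heading=180, draw]
RT 180: heading 180 -> 0
PD: pen down
LT 180: heading 0 -> 180
Final: pos=(8,0), heading=180, 4 segment(s) drawn
Waypoints (5 total):
(0, 0)
(17, 0)
(5, 0)
(-5, 0)
(8, 0)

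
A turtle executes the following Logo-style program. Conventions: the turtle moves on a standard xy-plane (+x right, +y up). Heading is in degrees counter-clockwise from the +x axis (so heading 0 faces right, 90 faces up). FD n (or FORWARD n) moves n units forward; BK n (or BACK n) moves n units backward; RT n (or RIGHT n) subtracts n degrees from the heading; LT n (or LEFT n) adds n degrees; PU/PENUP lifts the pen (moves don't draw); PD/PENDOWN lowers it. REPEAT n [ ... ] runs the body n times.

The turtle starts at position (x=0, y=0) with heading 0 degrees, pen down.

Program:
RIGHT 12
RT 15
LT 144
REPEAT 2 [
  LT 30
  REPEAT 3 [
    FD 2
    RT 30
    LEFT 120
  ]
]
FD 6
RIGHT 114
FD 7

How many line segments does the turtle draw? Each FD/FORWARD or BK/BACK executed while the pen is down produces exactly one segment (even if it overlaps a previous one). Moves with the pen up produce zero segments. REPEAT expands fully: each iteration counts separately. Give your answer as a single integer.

Executing turtle program step by step:
Start: pos=(0,0), heading=0, pen down
RT 12: heading 0 -> 348
RT 15: heading 348 -> 333
LT 144: heading 333 -> 117
REPEAT 2 [
  -- iteration 1/2 --
  LT 30: heading 117 -> 147
  REPEAT 3 [
    -- iteration 1/3 --
    FD 2: (0,0) -> (-1.677,1.089) [heading=147, draw]
    RT 30: heading 147 -> 117
    LT 120: heading 117 -> 237
    -- iteration 2/3 --
    FD 2: (-1.677,1.089) -> (-2.767,-0.588) [heading=237, draw]
    RT 30: heading 237 -> 207
    LT 120: heading 207 -> 327
    -- iteration 3/3 --
    FD 2: (-2.767,-0.588) -> (-1.089,-1.677) [heading=327, draw]
    RT 30: heading 327 -> 297
    LT 120: heading 297 -> 57
  ]
  -- iteration 2/2 --
  LT 30: heading 57 -> 87
  REPEAT 3 [
    -- iteration 1/3 --
    FD 2: (-1.089,-1.677) -> (-0.985,0.32) [heading=87, draw]
    RT 30: heading 87 -> 57
    LT 120: heading 57 -> 177
    -- iteration 2/3 --
    FD 2: (-0.985,0.32) -> (-2.982,0.425) [heading=177, draw]
    RT 30: heading 177 -> 147
    LT 120: heading 147 -> 267
    -- iteration 3/3 --
    FD 2: (-2.982,0.425) -> (-3.087,-1.573) [heading=267, draw]
    RT 30: heading 267 -> 237
    LT 120: heading 237 -> 357
  ]
]
FD 6: (-3.087,-1.573) -> (2.905,-1.887) [heading=357, draw]
RT 114: heading 357 -> 243
FD 7: (2.905,-1.887) -> (-0.273,-8.124) [heading=243, draw]
Final: pos=(-0.273,-8.124), heading=243, 8 segment(s) drawn
Segments drawn: 8

Answer: 8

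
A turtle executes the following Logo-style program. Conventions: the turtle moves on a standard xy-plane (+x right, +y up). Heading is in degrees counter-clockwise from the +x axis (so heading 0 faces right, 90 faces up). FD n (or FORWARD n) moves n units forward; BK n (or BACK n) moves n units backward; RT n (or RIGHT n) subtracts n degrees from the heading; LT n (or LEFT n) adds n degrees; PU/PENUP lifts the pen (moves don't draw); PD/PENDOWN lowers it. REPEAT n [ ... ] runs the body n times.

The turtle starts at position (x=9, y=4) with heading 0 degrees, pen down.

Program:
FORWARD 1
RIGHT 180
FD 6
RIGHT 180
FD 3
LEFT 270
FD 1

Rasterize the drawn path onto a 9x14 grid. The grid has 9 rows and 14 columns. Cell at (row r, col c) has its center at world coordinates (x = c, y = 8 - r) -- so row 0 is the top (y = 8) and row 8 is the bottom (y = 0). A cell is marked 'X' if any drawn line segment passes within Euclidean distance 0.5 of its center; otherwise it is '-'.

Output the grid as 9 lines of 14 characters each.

Segment 0: (9,4) -> (10,4)
Segment 1: (10,4) -> (4,4)
Segment 2: (4,4) -> (7,4)
Segment 3: (7,4) -> (7,3)

Answer: --------------
--------------
--------------
--------------
----XXXXXXX---
-------X------
--------------
--------------
--------------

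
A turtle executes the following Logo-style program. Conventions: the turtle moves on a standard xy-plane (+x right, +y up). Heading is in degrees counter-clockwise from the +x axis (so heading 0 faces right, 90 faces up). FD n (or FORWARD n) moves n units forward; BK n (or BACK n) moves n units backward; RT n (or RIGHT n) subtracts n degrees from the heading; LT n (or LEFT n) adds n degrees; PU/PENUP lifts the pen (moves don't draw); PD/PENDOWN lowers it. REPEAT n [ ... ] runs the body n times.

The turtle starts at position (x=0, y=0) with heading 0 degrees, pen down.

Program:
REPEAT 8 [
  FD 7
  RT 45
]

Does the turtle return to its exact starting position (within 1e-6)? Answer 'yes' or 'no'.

Answer: yes

Derivation:
Executing turtle program step by step:
Start: pos=(0,0), heading=0, pen down
REPEAT 8 [
  -- iteration 1/8 --
  FD 7: (0,0) -> (7,0) [heading=0, draw]
  RT 45: heading 0 -> 315
  -- iteration 2/8 --
  FD 7: (7,0) -> (11.95,-4.95) [heading=315, draw]
  RT 45: heading 315 -> 270
  -- iteration 3/8 --
  FD 7: (11.95,-4.95) -> (11.95,-11.95) [heading=270, draw]
  RT 45: heading 270 -> 225
  -- iteration 4/8 --
  FD 7: (11.95,-11.95) -> (7,-16.899) [heading=225, draw]
  RT 45: heading 225 -> 180
  -- iteration 5/8 --
  FD 7: (7,-16.899) -> (0,-16.899) [heading=180, draw]
  RT 45: heading 180 -> 135
  -- iteration 6/8 --
  FD 7: (0,-16.899) -> (-4.95,-11.95) [heading=135, draw]
  RT 45: heading 135 -> 90
  -- iteration 7/8 --
  FD 7: (-4.95,-11.95) -> (-4.95,-4.95) [heading=90, draw]
  RT 45: heading 90 -> 45
  -- iteration 8/8 --
  FD 7: (-4.95,-4.95) -> (0,0) [heading=45, draw]
  RT 45: heading 45 -> 0
]
Final: pos=(0,0), heading=0, 8 segment(s) drawn

Start position: (0, 0)
Final position: (0, 0)
Distance = 0; < 1e-6 -> CLOSED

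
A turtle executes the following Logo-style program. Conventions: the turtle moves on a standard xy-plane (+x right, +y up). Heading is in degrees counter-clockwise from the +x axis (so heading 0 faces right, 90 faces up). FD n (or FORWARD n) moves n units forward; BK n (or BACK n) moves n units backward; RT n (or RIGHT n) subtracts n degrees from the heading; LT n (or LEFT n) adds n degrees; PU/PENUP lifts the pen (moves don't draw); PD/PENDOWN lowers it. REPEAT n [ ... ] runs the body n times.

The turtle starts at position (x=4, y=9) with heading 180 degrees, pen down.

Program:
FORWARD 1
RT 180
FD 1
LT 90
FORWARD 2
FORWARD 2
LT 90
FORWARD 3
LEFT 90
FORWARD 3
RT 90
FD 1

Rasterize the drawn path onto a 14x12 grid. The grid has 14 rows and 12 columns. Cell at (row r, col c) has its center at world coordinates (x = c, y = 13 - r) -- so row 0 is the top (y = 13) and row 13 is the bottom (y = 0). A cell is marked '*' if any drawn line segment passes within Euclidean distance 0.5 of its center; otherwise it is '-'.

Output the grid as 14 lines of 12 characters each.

Segment 0: (4,9) -> (3,9)
Segment 1: (3,9) -> (4,9)
Segment 2: (4,9) -> (4,11)
Segment 3: (4,11) -> (4,13)
Segment 4: (4,13) -> (1,13)
Segment 5: (1,13) -> (1,10)
Segment 6: (1,10) -> (-0,10)

Answer: -****-------
-*--*-------
-*--*-------
**--*-------
---**-------
------------
------------
------------
------------
------------
------------
------------
------------
------------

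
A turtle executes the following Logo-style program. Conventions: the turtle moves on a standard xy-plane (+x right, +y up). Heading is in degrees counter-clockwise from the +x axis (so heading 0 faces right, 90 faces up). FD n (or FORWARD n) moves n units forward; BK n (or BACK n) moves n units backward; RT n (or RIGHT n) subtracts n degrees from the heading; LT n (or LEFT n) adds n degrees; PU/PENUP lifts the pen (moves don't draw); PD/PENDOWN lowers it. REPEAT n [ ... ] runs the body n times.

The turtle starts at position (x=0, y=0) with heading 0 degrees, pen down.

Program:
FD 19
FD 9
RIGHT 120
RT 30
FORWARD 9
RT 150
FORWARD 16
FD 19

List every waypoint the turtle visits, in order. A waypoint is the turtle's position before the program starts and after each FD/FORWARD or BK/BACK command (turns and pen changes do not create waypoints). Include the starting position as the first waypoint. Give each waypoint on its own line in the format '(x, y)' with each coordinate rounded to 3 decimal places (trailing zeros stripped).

Executing turtle program step by step:
Start: pos=(0,0), heading=0, pen down
FD 19: (0,0) -> (19,0) [heading=0, draw]
FD 9: (19,0) -> (28,0) [heading=0, draw]
RT 120: heading 0 -> 240
RT 30: heading 240 -> 210
FD 9: (28,0) -> (20.206,-4.5) [heading=210, draw]
RT 150: heading 210 -> 60
FD 16: (20.206,-4.5) -> (28.206,9.356) [heading=60, draw]
FD 19: (28.206,9.356) -> (37.706,25.811) [heading=60, draw]
Final: pos=(37.706,25.811), heading=60, 5 segment(s) drawn
Waypoints (6 total):
(0, 0)
(19, 0)
(28, 0)
(20.206, -4.5)
(28.206, 9.356)
(37.706, 25.811)

Answer: (0, 0)
(19, 0)
(28, 0)
(20.206, -4.5)
(28.206, 9.356)
(37.706, 25.811)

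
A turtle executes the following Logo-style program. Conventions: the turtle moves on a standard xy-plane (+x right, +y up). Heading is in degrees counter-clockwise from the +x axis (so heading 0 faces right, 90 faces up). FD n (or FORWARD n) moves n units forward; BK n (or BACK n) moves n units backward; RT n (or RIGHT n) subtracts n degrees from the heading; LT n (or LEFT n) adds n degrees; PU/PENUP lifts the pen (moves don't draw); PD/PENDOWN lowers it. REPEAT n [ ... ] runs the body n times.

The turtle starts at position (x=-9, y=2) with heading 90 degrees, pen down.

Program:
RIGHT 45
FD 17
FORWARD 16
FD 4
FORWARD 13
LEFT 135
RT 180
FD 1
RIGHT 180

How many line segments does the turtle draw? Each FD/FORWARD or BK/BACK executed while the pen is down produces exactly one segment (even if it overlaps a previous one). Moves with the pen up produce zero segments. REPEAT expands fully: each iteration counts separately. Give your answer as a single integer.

Executing turtle program step by step:
Start: pos=(-9,2), heading=90, pen down
RT 45: heading 90 -> 45
FD 17: (-9,2) -> (3.021,14.021) [heading=45, draw]
FD 16: (3.021,14.021) -> (14.335,25.335) [heading=45, draw]
FD 4: (14.335,25.335) -> (17.163,28.163) [heading=45, draw]
FD 13: (17.163,28.163) -> (26.355,37.355) [heading=45, draw]
LT 135: heading 45 -> 180
RT 180: heading 180 -> 0
FD 1: (26.355,37.355) -> (27.355,37.355) [heading=0, draw]
RT 180: heading 0 -> 180
Final: pos=(27.355,37.355), heading=180, 5 segment(s) drawn
Segments drawn: 5

Answer: 5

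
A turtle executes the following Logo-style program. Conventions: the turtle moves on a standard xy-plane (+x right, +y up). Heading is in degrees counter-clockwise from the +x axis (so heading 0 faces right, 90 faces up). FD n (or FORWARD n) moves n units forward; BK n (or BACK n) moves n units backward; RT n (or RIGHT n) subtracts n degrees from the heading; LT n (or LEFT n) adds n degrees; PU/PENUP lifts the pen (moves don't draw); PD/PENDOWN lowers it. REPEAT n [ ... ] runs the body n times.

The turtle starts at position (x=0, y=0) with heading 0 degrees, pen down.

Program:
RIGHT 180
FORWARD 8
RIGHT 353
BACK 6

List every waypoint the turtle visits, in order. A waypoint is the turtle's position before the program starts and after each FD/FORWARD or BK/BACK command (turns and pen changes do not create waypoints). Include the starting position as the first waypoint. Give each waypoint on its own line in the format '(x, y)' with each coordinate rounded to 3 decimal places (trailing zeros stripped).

Answer: (0, 0)
(-8, 0)
(-2.045, 0.731)

Derivation:
Executing turtle program step by step:
Start: pos=(0,0), heading=0, pen down
RT 180: heading 0 -> 180
FD 8: (0,0) -> (-8,0) [heading=180, draw]
RT 353: heading 180 -> 187
BK 6: (-8,0) -> (-2.045,0.731) [heading=187, draw]
Final: pos=(-2.045,0.731), heading=187, 2 segment(s) drawn
Waypoints (3 total):
(0, 0)
(-8, 0)
(-2.045, 0.731)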